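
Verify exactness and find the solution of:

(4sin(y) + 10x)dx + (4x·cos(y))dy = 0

Verify exactness: ∂M/∂y = ∂N/∂x ✓
Find F(x,y) such that ∂F/∂x = M, ∂F/∂y = N
Solution: 4x·sin(y) + 5x² = C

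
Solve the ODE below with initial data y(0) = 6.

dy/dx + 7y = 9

General solution: y = 9/7 + Ce^(-7x)
Applying y(0) = 6: C = 6 - 9/7 = 33/7
Particular solution: y = 9/7 + (33/7)e^(-7x)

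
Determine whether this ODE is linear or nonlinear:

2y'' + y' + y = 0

Linear (y and its derivatives appear to the first power only, no products of y terms)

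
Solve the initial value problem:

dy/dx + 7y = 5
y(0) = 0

General solution: y = 5/7 + Ce^(-7x)
Applying y(0) = 0: C = 0 - 5/7 = -5/7
Particular solution: y = 5/7 - (5/7)e^(-7x)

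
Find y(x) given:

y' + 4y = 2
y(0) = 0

General solution: y = 1/2 + Ce^(-4x)
Applying y(0) = 0: C = 0 - 1/2 = -1/2
Particular solution: y = 1/2 - (1/2)e^(-4x)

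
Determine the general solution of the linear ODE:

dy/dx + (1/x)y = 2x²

Using integrating factor method:

General solution: y = (1/2)x^3 + C/x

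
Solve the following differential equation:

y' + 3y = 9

Using integrating factor method:

General solution: y = 3 + Ce^(-3x)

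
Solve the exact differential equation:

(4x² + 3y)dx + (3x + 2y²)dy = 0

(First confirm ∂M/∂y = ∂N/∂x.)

Verify exactness: ∂M/∂y = ∂N/∂x ✓
Find F(x,y) such that ∂F/∂x = M, ∂F/∂y = N
Solution: 4x³/3 + 3xy + 2y³/3 = C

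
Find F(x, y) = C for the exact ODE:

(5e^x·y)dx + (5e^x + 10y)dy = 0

Verify exactness: ∂M/∂y = ∂N/∂x ✓
Find F(x,y) such that ∂F/∂x = M, ∂F/∂y = N
Solution: 5e^x·y + 5y² = C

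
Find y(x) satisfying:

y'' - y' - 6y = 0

Characteristic equation: r² - r - 6 = 0
Roots: r = 3, -2 (distinct real)
General solution: y = C₁e^(3x) + C₂e^(-2x)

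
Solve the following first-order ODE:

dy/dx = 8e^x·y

Separating variables and integrating:
ln|y| = 8e^x + C

General solution: y = Ce^(8e^x)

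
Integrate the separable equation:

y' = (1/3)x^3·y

Separating variables and integrating:
ln|y| = x^4/12 + C

General solution: y = Ce^(x^4/12)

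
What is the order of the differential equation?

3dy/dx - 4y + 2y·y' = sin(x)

The order is 1 (highest derivative is of order 1).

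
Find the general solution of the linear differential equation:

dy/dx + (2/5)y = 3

Using integrating factor method:

General solution: y = 15/2 + Ce^(-2x/5)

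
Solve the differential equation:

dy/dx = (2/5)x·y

Separating variables and integrating:
ln|y| = x^2/5 + C

General solution: y = Ce^(x^2/5)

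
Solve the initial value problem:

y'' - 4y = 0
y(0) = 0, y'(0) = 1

General solution: y = C₁e^(2x) + C₂e^(-2x)
Applying ICs: C₁ = 1/4, C₂ = -1/4
Particular solution: y = (1/4)e^(2x) - (1/4)e^(-2x)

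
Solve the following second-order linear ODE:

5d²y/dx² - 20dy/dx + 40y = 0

Characteristic equation: 5r² - 20r + 40 = 0
Divide by 5: r² - 4r + 8 = 0
Roots: r = 2 ± 2i (complex conjugates)
General solution: y = e^(2x)(C₁cos(2x) + C₂sin(2x))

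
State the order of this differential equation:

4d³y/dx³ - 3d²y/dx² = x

The order is 3 (highest derivative is of order 3).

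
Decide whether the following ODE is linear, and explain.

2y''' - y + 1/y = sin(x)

Nonlinear (1/y term)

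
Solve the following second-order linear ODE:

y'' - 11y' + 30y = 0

Characteristic equation: r² - 11r + 30 = 0
Roots: r = 5, 6 (distinct real)
General solution: y = C₁e^(5x) + C₂e^(6x)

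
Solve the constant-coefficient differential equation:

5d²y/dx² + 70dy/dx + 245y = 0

Characteristic equation: 5r² + 70r + 245 = 0
Divide by 5: r² + 14r + 49 = 0
Factored: (r + 7)² = 0
Repeated root: r = -7
General solution: y = (C₁ + C₂x)e^(-7x)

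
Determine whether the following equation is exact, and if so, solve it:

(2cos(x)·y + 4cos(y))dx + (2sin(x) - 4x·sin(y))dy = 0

Verify exactness: ∂M/∂y = ∂N/∂x ✓
Find F(x,y) such that ∂F/∂x = M, ∂F/∂y = N
Solution: 2sin(x)·y + 4x·cos(y) = C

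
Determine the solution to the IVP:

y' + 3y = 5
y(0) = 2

General solution: y = 5/3 + Ce^(-3x)
Applying y(0) = 2: C = 2 - 5/3 = 1/3
Particular solution: y = 5/3 + (1/3)e^(-3x)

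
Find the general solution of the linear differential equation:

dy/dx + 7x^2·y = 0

Using integrating factor method:

General solution: y = Ce^(-7x^3/3)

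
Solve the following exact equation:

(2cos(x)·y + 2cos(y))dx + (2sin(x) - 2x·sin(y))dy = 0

Verify exactness: ∂M/∂y = ∂N/∂x ✓
Find F(x,y) such that ∂F/∂x = M, ∂F/∂y = N
Solution: 2sin(x)·y + 2x·cos(y) = C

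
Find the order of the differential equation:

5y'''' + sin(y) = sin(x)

The order is 4 (highest derivative is of order 4).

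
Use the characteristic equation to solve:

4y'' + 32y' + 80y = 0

Characteristic equation: 4r² + 32r + 80 = 0
Divide by 4: r² + 8r + 20 = 0
Roots: r = -4 ± 2i (complex conjugates)
General solution: y = e^(-4x)(C₁cos(2x) + C₂sin(2x))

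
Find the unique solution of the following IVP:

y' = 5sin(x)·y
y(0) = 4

General solution: y = Ce^(-5cos(x))
Applying IC y(0) = 4:
Particular solution: y = 4e^(5(1-cos(x)))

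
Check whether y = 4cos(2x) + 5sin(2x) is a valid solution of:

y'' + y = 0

Verification:
y'' = -16cos(2x) - 20sin(2x)
y'' + y ≠ 0 (frequency mismatch: got 4 instead of 1)

No, it is not a solution.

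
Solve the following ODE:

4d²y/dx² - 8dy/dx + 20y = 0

Characteristic equation: 4r² - 8r + 20 = 0
Divide by 4: r² - 2r + 5 = 0
Roots: r = 1 ± 2i (complex conjugates)
General solution: y = e^x(C₁cos(2x) + C₂sin(2x))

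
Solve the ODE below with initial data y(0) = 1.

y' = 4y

General solution: y = Ce^(4x)
Applying IC y(0) = 1:
Particular solution: y = e^(4x)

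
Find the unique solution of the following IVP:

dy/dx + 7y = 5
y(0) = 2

General solution: y = 5/7 + Ce^(-7x)
Applying y(0) = 2: C = 2 - 5/7 = 9/7
Particular solution: y = 5/7 + (9/7)e^(-7x)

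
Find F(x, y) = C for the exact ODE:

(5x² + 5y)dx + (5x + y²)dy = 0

Verify exactness: ∂M/∂y = ∂N/∂x ✓
Find F(x,y) such that ∂F/∂x = M, ∂F/∂y = N
Solution: 5x³/3 + 5xy + y³/3 = C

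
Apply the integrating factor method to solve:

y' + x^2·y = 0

Using integrating factor method:

General solution: y = Ce^(-x^3/3)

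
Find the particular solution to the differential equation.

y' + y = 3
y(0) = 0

General solution: y = 3 + Ce^(-x)
Applying y(0) = 0: C = 0 - 3 = -3
Particular solution: y = 3 - 3e^(-x)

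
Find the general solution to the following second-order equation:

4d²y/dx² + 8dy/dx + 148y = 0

Characteristic equation: 4r² + 8r + 148 = 0
Divide by 4: r² + 2r + 37 = 0
Roots: r = -1 ± 6i (complex conjugates)
General solution: y = e^(-x)(C₁cos(6x) + C₂sin(6x))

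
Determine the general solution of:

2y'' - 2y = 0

Characteristic equation: 2r² - 2 = 0
Divide by 2: r² - 1 = 0
Roots: r = 1, -1 (distinct real)
General solution: y = C₁e^x + C₂e^(-x)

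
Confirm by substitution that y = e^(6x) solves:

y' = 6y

Verification:
y = e^(6x)
y' = 6e^(6x)
6y = 6e^(6x)
y' = 6y ✓

Yes, it is a solution.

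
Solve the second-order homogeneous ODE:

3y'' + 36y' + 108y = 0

Characteristic equation: 3r² + 36r + 108 = 0
Divide by 3: r² + 12r + 36 = 0
Factored: (r + 6)² = 0
Repeated root: r = -6
General solution: y = (C₁ + C₂x)e^(-6x)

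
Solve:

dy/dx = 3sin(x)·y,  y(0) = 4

General solution: y = Ce^(-3cos(x))
Applying IC y(0) = 4:
Particular solution: y = 4e^(3(1-cos(x)))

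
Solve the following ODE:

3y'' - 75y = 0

Characteristic equation: 3r² - 75 = 0
Divide by 3: r² - 25 = 0
Roots: r = 5, -5 (distinct real)
General solution: y = C₁e^(5x) + C₂e^(-5x)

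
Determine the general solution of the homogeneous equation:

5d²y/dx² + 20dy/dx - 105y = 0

Characteristic equation: 5r² + 20r - 105 = 0
Divide by 5: r² + 4r - 21 = 0
Roots: r = 3, -7 (distinct real)
General solution: y = C₁e^(3x) + C₂e^(-7x)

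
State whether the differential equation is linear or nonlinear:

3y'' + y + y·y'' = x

Nonlinear (y·y'' term)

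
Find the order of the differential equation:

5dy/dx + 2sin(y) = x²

The order is 1 (highest derivative is of order 1).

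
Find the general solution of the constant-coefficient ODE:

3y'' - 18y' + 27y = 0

Characteristic equation: 3r² - 18r + 27 = 0
Divide by 3: r² - 6r + 9 = 0
Factored: (r - 3)² = 0
Repeated root: r = 3
General solution: y = (C₁ + C₂x)e^(3x)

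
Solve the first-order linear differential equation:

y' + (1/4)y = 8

Using integrating factor method:

General solution: y = 32 + Ce^(-x/4)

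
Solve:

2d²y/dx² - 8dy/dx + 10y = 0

Characteristic equation: 2r² - 8r + 10 = 0
Divide by 2: r² - 4r + 5 = 0
Roots: r = 2 ± i (complex conjugates)
General solution: y = e^(2x)(C₁cos(x) + C₂sin(x))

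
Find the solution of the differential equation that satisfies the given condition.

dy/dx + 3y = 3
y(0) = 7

General solution: y = 1 + Ce^(-3x)
Applying y(0) = 7: C = 7 - 1 = 6
Particular solution: y = 1 + 6e^(-3x)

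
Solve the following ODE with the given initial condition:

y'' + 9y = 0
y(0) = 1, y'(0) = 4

General solution: y = C₁cos(3x) + C₂sin(3x)
Complex roots r = ±3i
Applying ICs: C₁ = 1, C₂ = 4/3
Particular solution: y = cos(3x) + (4/3)sin(3x)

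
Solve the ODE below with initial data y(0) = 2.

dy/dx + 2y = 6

General solution: y = 3 + Ce^(-2x)
Applying y(0) = 2: C = 2 - 3 = -1
Particular solution: y = 3 - e^(-2x)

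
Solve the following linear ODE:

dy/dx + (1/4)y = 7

Using integrating factor method:

General solution: y = 28 + Ce^(-x/4)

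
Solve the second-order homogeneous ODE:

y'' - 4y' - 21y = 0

Characteristic equation: r² - 4r - 21 = 0
Roots: r = 7, -3 (distinct real)
General solution: y = C₁e^(7x) + C₂e^(-3x)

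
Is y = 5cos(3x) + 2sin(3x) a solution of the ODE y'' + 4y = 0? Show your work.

Verification:
y'' = -45cos(3x) - 18sin(3x)
y'' + 4y ≠ 0 (frequency mismatch: got 9 instead of 4)

No, it is not a solution.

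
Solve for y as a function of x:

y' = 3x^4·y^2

Separating variables and integrating:
-1/y = 3x^5/5 + C

General solution: y^-1 = (-3/5)x^5 + C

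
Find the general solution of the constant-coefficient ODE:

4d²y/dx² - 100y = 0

Characteristic equation: 4r² - 100 = 0
Divide by 4: r² - 25 = 0
Roots: r = 5, -5 (distinct real)
General solution: y = C₁e^(5x) + C₂e^(-5x)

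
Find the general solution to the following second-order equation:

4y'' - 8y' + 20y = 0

Characteristic equation: 4r² - 8r + 20 = 0
Divide by 4: r² - 2r + 5 = 0
Roots: r = 1 ± 2i (complex conjugates)
General solution: y = e^x(C₁cos(2x) + C₂sin(2x))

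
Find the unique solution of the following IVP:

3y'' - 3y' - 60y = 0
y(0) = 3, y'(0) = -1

General solution: y = C₁e^(5x) + C₂e^(-4x)
Applying ICs: C₁ = 11/9, C₂ = 16/9
Particular solution: y = (11/9)e^(5x) + (16/9)e^(-4x)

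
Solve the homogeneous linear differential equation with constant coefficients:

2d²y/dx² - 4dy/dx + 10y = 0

Characteristic equation: 2r² - 4r + 10 = 0
Divide by 2: r² - 2r + 5 = 0
Roots: r = 1 ± 2i (complex conjugates)
General solution: y = e^x(C₁cos(2x) + C₂sin(2x))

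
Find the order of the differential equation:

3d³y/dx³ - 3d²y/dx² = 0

The order is 3 (highest derivative is of order 3).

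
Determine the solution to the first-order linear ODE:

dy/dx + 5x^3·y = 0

Using integrating factor method:

General solution: y = Ce^(-5x^4/4)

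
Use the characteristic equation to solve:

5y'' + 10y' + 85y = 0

Characteristic equation: 5r² + 10r + 85 = 0
Divide by 5: r² + 2r + 17 = 0
Roots: r = -1 ± 4i (complex conjugates)
General solution: y = e^(-x)(C₁cos(4x) + C₂sin(4x))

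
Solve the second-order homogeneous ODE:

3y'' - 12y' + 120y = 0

Characteristic equation: 3r² - 12r + 120 = 0
Divide by 3: r² - 4r + 40 = 0
Roots: r = 2 ± 6i (complex conjugates)
General solution: y = e^(2x)(C₁cos(6x) + C₂sin(6x))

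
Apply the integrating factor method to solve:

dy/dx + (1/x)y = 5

Using integrating factor method:

General solution: y = (5/2)x + C/x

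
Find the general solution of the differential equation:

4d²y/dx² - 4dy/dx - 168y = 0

Characteristic equation: 4r² - 4r - 168 = 0
Divide by 4: r² - r - 42 = 0
Roots: r = 7, -6 (distinct real)
General solution: y = C₁e^(7x) + C₂e^(-6x)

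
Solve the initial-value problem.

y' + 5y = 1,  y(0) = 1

General solution: y = 1/5 + Ce^(-5x)
Applying y(0) = 1: C = 1 - 1/5 = 4/5
Particular solution: y = 1/5 + (4/5)e^(-5x)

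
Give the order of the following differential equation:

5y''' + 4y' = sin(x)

The order is 3 (highest derivative is of order 3).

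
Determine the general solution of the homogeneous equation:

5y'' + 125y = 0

Characteristic equation: 5r² + 125 = 0
Divide by 5: r² + 25 = 0
Roots: r = ±5i (complex conjugates)
General solution: y = C₁cos(5x) + C₂sin(5x)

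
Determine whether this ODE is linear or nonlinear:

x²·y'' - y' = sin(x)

Linear (y and its derivatives appear to the first power only, no products of y terms)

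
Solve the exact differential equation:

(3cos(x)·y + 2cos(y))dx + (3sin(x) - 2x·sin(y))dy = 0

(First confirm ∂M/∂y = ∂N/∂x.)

Verify exactness: ∂M/∂y = ∂N/∂x ✓
Find F(x,y) such that ∂F/∂x = M, ∂F/∂y = N
Solution: 3sin(x)·y + 2x·cos(y) = C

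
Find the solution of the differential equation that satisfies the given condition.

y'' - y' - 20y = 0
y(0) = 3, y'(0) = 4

General solution: y = C₁e^(5x) + C₂e^(-4x)
Applying ICs: C₁ = 16/9, C₂ = 11/9
Particular solution: y = (16/9)e^(5x) + (11/9)e^(-4x)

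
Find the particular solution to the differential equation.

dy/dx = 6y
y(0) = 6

General solution: y = Ce^(6x)
Applying IC y(0) = 6:
Particular solution: y = 6e^(6x)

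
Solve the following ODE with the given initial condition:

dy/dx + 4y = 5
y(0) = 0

General solution: y = 5/4 + Ce^(-4x)
Applying y(0) = 0: C = 0 - 5/4 = -5/4
Particular solution: y = 5/4 - (5/4)e^(-4x)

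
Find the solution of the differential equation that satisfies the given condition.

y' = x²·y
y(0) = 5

General solution: y = Ce^(x³/3)
Applying IC y(0) = 5:
Particular solution: y = 5e^(x³/3)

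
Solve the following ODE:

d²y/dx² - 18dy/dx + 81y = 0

Characteristic equation: r² - 18r + 81 = 0
Factored: (r - 9)² = 0
Repeated root: r = 9
General solution: y = (C₁ + C₂x)e^(9x)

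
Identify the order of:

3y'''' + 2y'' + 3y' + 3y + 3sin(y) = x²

The order is 4 (highest derivative is of order 4).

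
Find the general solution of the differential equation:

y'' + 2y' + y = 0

Characteristic equation: r² + 2r + 1 = 0
Factored: (r + 1)² = 0
Repeated root: r = -1
General solution: y = (C₁ + C₂x)e^(-x)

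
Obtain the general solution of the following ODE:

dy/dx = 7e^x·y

Separating variables and integrating:
ln|y| = 7e^x + C

General solution: y = Ce^(7e^x)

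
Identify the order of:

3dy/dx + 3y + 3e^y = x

The order is 1 (highest derivative is of order 1).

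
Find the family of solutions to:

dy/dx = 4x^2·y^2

Separating variables and integrating:
-1/y = 4x^3/3 + C

General solution: y^-1 = (-4/3)x^3 + C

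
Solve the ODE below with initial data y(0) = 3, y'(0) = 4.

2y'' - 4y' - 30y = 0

General solution: y = C₁e^(5x) + C₂e^(-3x)
Applying ICs: C₁ = 13/8, C₂ = 11/8
Particular solution: y = (13/8)e^(5x) + (11/8)e^(-3x)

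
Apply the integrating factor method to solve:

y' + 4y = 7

Using integrating factor method:

General solution: y = 7/4 + Ce^(-4x)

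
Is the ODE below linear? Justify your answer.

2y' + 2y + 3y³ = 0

No. Nonlinear (y³ term)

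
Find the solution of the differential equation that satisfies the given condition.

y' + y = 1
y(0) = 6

General solution: y = 1 + Ce^(-x)
Applying y(0) = 6: C = 6 - 1 = 5
Particular solution: y = 1 + 5e^(-x)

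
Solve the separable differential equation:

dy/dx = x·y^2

Separating variables and integrating:
-1/y = x^2/2 + C

General solution: y^-1 = (-1/2)x^2 + C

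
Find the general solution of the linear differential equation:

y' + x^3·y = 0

Using integrating factor method:

General solution: y = Ce^(-x^4/4)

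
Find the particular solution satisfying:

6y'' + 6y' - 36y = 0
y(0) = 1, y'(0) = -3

General solution: y = C₁e^(2x) + C₂e^(-3x)
Applying ICs: C₁ = 0, C₂ = 1
Particular solution: y = e^(-3x)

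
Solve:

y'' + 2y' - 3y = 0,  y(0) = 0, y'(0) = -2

General solution: y = C₁e^x + C₂e^(-3x)
Applying ICs: C₁ = -1/2, C₂ = 1/2
Particular solution: y = -(1/2)e^x + (1/2)e^(-3x)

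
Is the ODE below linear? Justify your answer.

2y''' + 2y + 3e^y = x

No. Nonlinear (e^y is nonlinear in y)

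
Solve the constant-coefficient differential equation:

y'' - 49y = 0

Characteristic equation: r² - 49 = 0
Roots: r = 7, -7 (distinct real)
General solution: y = C₁e^(7x) + C₂e^(-7x)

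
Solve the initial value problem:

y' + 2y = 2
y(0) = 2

General solution: y = 1 + Ce^(-2x)
Applying y(0) = 2: C = 2 - 1 = 1
Particular solution: y = 1 + e^(-2x)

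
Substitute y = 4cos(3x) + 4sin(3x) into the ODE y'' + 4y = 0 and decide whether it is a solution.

Verification:
y'' = -36cos(3x) - 36sin(3x)
y'' + 4y ≠ 0 (frequency mismatch: got 9 instead of 4)

No, it is not a solution.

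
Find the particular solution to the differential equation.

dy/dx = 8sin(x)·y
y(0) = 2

General solution: y = Ce^(-8cos(x))
Applying IC y(0) = 2:
Particular solution: y = 2e^(8(1-cos(x)))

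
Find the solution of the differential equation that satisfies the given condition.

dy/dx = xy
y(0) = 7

General solution: y = Ce^(x²/2)
Applying IC y(0) = 7:
Particular solution: y = 7e^(x²/2)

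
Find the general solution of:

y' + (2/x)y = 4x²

Using integrating factor method:

General solution: y = (4/5)x^3 + Cx^(-2)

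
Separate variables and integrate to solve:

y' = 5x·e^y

Separating variables and integrating:
-e^(-y) = 5x²/2 + C

General solution: y = -ln(C - 5x²/2)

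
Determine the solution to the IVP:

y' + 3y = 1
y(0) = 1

General solution: y = 1/3 + Ce^(-3x)
Applying y(0) = 1: C = 1 - 1/3 = 2/3
Particular solution: y = 1/3 + (2/3)e^(-3x)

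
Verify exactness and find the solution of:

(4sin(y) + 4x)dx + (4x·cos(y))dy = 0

Verify exactness: ∂M/∂y = ∂N/∂x ✓
Find F(x,y) such that ∂F/∂x = M, ∂F/∂y = N
Solution: 4x·sin(y) + 2x² = C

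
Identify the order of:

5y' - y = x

The order is 1 (highest derivative is of order 1).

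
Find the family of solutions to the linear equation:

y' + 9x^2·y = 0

Using integrating factor method:

General solution: y = Ce^(-3x^3)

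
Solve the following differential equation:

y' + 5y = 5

Using integrating factor method:

General solution: y = 1 + Ce^(-5x)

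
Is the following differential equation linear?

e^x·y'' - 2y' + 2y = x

Yes. Linear (y and its derivatives appear to the first power only, no products of y terms)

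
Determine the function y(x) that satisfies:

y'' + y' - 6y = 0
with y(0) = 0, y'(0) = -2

General solution: y = C₁e^(2x) + C₂e^(-3x)
Applying ICs: C₁ = -2/5, C₂ = 2/5
Particular solution: y = -(2/5)e^(2x) + (2/5)e^(-3x)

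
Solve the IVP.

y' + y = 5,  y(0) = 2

General solution: y = 5 + Ce^(-x)
Applying y(0) = 2: C = 2 - 5 = -3
Particular solution: y = 5 - 3e^(-x)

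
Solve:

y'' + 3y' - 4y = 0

Characteristic equation: r² + 3r - 4 = 0
Roots: r = 1, -4 (distinct real)
General solution: y = C₁e^x + C₂e^(-4x)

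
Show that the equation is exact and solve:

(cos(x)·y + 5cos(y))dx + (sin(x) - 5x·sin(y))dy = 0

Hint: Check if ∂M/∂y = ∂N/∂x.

Verify exactness: ∂M/∂y = ∂N/∂x ✓
Find F(x,y) such that ∂F/∂x = M, ∂F/∂y = N
Solution: sin(x)·y + 5x·cos(y) = C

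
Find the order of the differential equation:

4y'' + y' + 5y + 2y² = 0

The order is 2 (highest derivative is of order 2).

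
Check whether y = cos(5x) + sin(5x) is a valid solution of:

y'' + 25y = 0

Verification:
y'' = -25cos(5x) - 25sin(5x)
y'' + 25y = 0 ✓

Yes, it is a solution.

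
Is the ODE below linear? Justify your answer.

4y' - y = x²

Yes. Linear (y and its derivatives appear to the first power only, no products of y terms)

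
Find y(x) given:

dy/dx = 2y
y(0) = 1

General solution: y = Ce^(2x)
Applying IC y(0) = 1:
Particular solution: y = e^(2x)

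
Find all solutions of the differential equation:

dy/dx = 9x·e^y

Separating variables and integrating:
-e^(-y) = 9x²/2 + C

General solution: y = -ln(C - 9x²/2)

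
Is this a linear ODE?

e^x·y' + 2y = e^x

Yes. Linear (y and its derivatives appear to the first power only, no products of y terms)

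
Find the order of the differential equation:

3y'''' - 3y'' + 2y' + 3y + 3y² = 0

The order is 4 (highest derivative is of order 4).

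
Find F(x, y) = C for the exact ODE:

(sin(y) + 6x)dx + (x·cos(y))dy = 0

Verify exactness: ∂M/∂y = ∂N/∂x ✓
Find F(x,y) such that ∂F/∂x = M, ∂F/∂y = N
Solution: x·sin(y) + 3x² = C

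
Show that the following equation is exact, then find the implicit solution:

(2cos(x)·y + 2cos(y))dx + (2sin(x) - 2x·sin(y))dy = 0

Verify exactness: ∂M/∂y = ∂N/∂x ✓
Find F(x,y) such that ∂F/∂x = M, ∂F/∂y = N
Solution: 2sin(x)·y + 2x·cos(y) = C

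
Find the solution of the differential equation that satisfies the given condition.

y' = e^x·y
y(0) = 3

General solution: y = Ce^(e^x)
Applying IC y(0) = 3:
Particular solution: y = 3e^(e^x - 1)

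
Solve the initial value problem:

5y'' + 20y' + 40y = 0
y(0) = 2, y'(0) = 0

General solution: y = e^(-2x)(C₁cos(2x) + C₂sin(2x))
Complex roots r = -2 ± 2i
Applying ICs: C₁ = 2, C₂ = 2
Particular solution: y = e^(-2x)(2cos(2x) + 2sin(2x))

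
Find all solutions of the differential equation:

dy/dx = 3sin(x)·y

Separating variables and integrating:
ln|y| = -3cos(x) + C

General solution: y = Ce^(-3cos(x))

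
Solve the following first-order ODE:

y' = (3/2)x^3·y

Separating variables and integrating:
ln|y| = 3x^4/8 + C

General solution: y = Ce^(3x^4/8)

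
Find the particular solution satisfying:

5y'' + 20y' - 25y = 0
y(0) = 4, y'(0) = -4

General solution: y = C₁e^x + C₂e^(-5x)
Applying ICs: C₁ = 8/3, C₂ = 4/3
Particular solution: y = (8/3)e^x + (4/3)e^(-5x)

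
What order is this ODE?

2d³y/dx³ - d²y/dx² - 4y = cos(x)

The order is 3 (highest derivative is of order 3).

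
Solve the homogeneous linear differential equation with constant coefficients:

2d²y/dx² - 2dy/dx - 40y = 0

Characteristic equation: 2r² - 2r - 40 = 0
Divide by 2: r² - r - 20 = 0
Roots: r = 5, -4 (distinct real)
General solution: y = C₁e^(5x) + C₂e^(-4x)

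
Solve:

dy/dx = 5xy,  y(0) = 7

General solution: y = Ce^(5x²/2)
Applying IC y(0) = 7:
Particular solution: y = 7e^(5x²/2)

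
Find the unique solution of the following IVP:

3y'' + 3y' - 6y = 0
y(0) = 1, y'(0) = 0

General solution: y = C₁e^x + C₂e^(-2x)
Applying ICs: C₁ = 2/3, C₂ = 1/3
Particular solution: y = (2/3)e^x + (1/3)e^(-2x)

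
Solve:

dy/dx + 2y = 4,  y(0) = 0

General solution: y = 2 + Ce^(-2x)
Applying y(0) = 0: C = 0 - 2 = -2
Particular solution: y = 2 - 2e^(-2x)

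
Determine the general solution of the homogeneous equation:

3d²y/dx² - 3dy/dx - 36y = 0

Characteristic equation: 3r² - 3r - 36 = 0
Divide by 3: r² - r - 12 = 0
Roots: r = 4, -3 (distinct real)
General solution: y = C₁e^(4x) + C₂e^(-3x)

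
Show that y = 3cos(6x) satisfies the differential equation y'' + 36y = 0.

Verification:
y'' = -108cos(6x)
y'' + 36y = 0 ✓

Yes, it is a solution.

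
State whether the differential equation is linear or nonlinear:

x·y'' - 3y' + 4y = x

Linear (y and its derivatives appear to the first power only, no products of y terms)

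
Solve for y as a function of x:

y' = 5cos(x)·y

Separating variables and integrating:
ln|y| = 5sin(x) + C

General solution: y = Ce^(5sin(x))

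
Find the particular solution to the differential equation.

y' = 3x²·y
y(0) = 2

General solution: y = Ce^(x³)
Applying IC y(0) = 2:
Particular solution: y = 2e^(x³)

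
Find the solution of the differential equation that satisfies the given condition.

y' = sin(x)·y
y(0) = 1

General solution: y = Ce^(-cos(x))
Applying IC y(0) = 1:
Particular solution: y = e^(1-cos(x))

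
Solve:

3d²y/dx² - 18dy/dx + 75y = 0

Characteristic equation: 3r² - 18r + 75 = 0
Divide by 3: r² - 6r + 25 = 0
Roots: r = 3 ± 4i (complex conjugates)
General solution: y = e^(3x)(C₁cos(4x) + C₂sin(4x))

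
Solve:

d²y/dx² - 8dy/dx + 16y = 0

Characteristic equation: r² - 8r + 16 = 0
Factored: (r - 4)² = 0
Repeated root: r = 4
General solution: y = (C₁ + C₂x)e^(4x)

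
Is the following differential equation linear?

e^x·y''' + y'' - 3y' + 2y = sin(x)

Yes. Linear (y and its derivatives appear to the first power only, no products of y terms)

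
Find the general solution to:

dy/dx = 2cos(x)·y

Separating variables and integrating:
ln|y| = 2sin(x) + C

General solution: y = Ce^(2sin(x))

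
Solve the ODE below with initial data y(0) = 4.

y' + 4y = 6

General solution: y = 3/2 + Ce^(-4x)
Applying y(0) = 4: C = 4 - 3/2 = 5/2
Particular solution: y = 3/2 + (5/2)e^(-4x)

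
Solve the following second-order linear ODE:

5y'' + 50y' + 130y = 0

Characteristic equation: 5r² + 50r + 130 = 0
Divide by 5: r² + 10r + 26 = 0
Roots: r = -5 ± i (complex conjugates)
General solution: y = e^(-5x)(C₁cos(x) + C₂sin(x))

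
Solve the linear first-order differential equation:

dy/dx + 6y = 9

Using integrating factor method:

General solution: y = 3/2 + Ce^(-6x)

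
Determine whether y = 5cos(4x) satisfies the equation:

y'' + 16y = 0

Verification:
y'' = -80cos(4x)
y'' + 16y = 0 ✓

Yes, it is a solution.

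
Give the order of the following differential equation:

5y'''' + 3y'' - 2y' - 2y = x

The order is 4 (highest derivative is of order 4).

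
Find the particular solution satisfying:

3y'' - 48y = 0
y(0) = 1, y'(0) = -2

General solution: y = C₁e^(4x) + C₂e^(-4x)
Applying ICs: C₁ = 1/4, C₂ = 3/4
Particular solution: y = (1/4)e^(4x) + (3/4)e^(-4x)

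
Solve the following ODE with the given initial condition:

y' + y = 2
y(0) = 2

General solution: y = 2 + Ce^(-x)
Applying y(0) = 2: C = 2 - 2 = 0
Particular solution: y = 2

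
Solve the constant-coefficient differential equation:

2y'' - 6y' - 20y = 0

Characteristic equation: 2r² - 6r - 20 = 0
Divide by 2: r² - 3r - 10 = 0
Roots: r = 5, -2 (distinct real)
General solution: y = C₁e^(5x) + C₂e^(-2x)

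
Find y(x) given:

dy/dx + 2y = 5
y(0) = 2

General solution: y = 5/2 + Ce^(-2x)
Applying y(0) = 2: C = 2 - 5/2 = -1/2
Particular solution: y = 5/2 - (1/2)e^(-2x)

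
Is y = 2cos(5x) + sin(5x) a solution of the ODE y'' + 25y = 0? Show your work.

Verification:
y'' = -50cos(5x) - 25sin(5x)
y'' + 25y = 0 ✓

Yes, it is a solution.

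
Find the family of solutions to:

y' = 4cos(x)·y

Separating variables and integrating:
ln|y| = 4sin(x) + C

General solution: y = Ce^(4sin(x))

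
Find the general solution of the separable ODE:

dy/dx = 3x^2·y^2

Separating variables and integrating:
-1/y = x^3 + C

General solution: y^-1 = -x^3 + C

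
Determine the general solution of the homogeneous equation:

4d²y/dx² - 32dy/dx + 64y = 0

Characteristic equation: 4r² - 32r + 64 = 0
Divide by 4: r² - 8r + 16 = 0
Factored: (r - 4)² = 0
Repeated root: r = 4
General solution: y = (C₁ + C₂x)e^(4x)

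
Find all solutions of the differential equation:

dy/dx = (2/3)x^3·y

Separating variables and integrating:
ln|y| = x^4/6 + C

General solution: y = Ce^(x^4/6)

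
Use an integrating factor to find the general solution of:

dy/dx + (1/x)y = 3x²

Using integrating factor method:

General solution: y = (3/4)x^3 + C/x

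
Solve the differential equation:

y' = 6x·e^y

Separating variables and integrating:
-e^(-y) = 3x² + C

General solution: y = -ln(C - 3x²)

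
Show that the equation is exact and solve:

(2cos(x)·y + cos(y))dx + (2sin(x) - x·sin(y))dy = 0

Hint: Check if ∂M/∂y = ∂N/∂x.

Verify exactness: ∂M/∂y = ∂N/∂x ✓
Find F(x,y) such that ∂F/∂x = M, ∂F/∂y = N
Solution: 2sin(x)·y + x·cos(y) = C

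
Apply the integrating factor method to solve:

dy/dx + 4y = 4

Using integrating factor method:

General solution: y = 1 + Ce^(-4x)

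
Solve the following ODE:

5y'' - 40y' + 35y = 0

Characteristic equation: 5r² - 40r + 35 = 0
Divide by 5: r² - 8r + 7 = 0
Roots: r = 7, 1 (distinct real)
General solution: y = C₁e^(7x) + C₂e^x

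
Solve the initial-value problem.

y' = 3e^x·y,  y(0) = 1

General solution: y = Ce^(3e^x)
Applying IC y(0) = 1:
Particular solution: y = e^(3(e^x - 1))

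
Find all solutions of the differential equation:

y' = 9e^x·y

Separating variables and integrating:
ln|y| = 9e^x + C

General solution: y = Ce^(9e^x)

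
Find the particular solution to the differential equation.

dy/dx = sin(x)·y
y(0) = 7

General solution: y = Ce^(-cos(x))
Applying IC y(0) = 7:
Particular solution: y = 7e^(1-cos(x))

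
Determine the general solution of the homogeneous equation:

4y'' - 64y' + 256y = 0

Characteristic equation: 4r² - 64r + 256 = 0
Divide by 4: r² - 16r + 64 = 0
Factored: (r - 8)² = 0
Repeated root: r = 8
General solution: y = (C₁ + C₂x)e^(8x)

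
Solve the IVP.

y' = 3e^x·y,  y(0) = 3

General solution: y = Ce^(3e^x)
Applying IC y(0) = 3:
Particular solution: y = 3e^(3(e^x - 1))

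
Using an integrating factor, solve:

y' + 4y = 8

Using integrating factor method:

General solution: y = 2 + Ce^(-4x)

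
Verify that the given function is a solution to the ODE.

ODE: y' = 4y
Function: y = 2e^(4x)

Verification:
y = 2e^(4x)
y' = 8e^(4x)
4y = 8e^(4x)
y' = 4y ✓

Yes, it is a solution.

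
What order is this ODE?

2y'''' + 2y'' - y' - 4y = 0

The order is 4 (highest derivative is of order 4).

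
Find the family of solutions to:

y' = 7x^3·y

Separating variables and integrating:
ln|y| = 7x^4/4 + C

General solution: y = Ce^(7x^4/4)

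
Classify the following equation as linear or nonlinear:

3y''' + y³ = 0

Nonlinear (y³ term)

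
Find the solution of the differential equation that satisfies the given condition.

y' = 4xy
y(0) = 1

General solution: y = Ce^(2x²)
Applying IC y(0) = 1:
Particular solution: y = e^(2x²)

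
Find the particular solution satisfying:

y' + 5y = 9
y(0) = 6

General solution: y = 9/5 + Ce^(-5x)
Applying y(0) = 6: C = 6 - 9/5 = 21/5
Particular solution: y = 9/5 + (21/5)e^(-5x)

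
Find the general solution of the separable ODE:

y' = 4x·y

Separating variables and integrating:
ln|y| = 2x^2 + C

General solution: y = Ce^(2x^2)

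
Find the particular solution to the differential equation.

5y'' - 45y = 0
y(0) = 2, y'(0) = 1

General solution: y = C₁e^(3x) + C₂e^(-3x)
Applying ICs: C₁ = 7/6, C₂ = 5/6
Particular solution: y = (7/6)e^(3x) + (5/6)e^(-3x)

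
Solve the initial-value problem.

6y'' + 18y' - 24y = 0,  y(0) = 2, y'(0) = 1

General solution: y = C₁e^x + C₂e^(-4x)
Applying ICs: C₁ = 9/5, C₂ = 1/5
Particular solution: y = (9/5)e^x + (1/5)e^(-4x)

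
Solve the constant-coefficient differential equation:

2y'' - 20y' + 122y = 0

Characteristic equation: 2r² - 20r + 122 = 0
Divide by 2: r² - 10r + 61 = 0
Roots: r = 5 ± 6i (complex conjugates)
General solution: y = e^(5x)(C₁cos(6x) + C₂sin(6x))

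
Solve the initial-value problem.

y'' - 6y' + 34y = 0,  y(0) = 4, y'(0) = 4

General solution: y = e^(3x)(C₁cos(5x) + C₂sin(5x))
Complex roots r = 3 ± 5i
Applying ICs: C₁ = 4, C₂ = -8/5
Particular solution: y = e^(3x)(4cos(5x) - (8/5)sin(5x))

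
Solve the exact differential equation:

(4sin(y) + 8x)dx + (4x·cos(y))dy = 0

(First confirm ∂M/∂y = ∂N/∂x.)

Verify exactness: ∂M/∂y = ∂N/∂x ✓
Find F(x,y) such that ∂F/∂x = M, ∂F/∂y = N
Solution: 4x·sin(y) + 4x² = C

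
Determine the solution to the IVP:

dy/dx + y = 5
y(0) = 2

General solution: y = 5 + Ce^(-x)
Applying y(0) = 2: C = 2 - 5 = -3
Particular solution: y = 5 - 3e^(-x)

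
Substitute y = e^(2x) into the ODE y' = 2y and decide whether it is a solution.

Verification:
y = e^(2x)
y' = 2e^(2x)
2y = 2e^(2x)
y' = 2y ✓

Yes, it is a solution.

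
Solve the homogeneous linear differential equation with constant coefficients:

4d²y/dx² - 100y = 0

Characteristic equation: 4r² - 100 = 0
Divide by 4: r² - 25 = 0
Roots: r = 5, -5 (distinct real)
General solution: y = C₁e^(5x) + C₂e^(-5x)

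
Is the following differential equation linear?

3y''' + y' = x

Yes. Linear (y and its derivatives appear to the first power only, no products of y terms)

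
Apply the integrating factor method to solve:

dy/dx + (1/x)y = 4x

Using integrating factor method:

General solution: y = (4/3)x^2 + C/x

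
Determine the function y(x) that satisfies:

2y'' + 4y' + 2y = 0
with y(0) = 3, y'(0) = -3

General solution: y = (C₁ + C₂x)e^(-x)
Repeated root r = -1
Applying ICs: C₁ = 3, C₂ = 0
Particular solution: y = 3e^(-x)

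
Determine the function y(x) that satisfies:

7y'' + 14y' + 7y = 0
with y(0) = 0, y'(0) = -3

General solution: y = (C₁ + C₂x)e^(-x)
Repeated root r = -1
Applying ICs: C₁ = 0, C₂ = -3
Particular solution: y = -3xe^(-x)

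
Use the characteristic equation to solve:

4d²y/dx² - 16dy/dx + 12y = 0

Characteristic equation: 4r² - 16r + 12 = 0
Divide by 4: r² - 4r + 3 = 0
Roots: r = 1, 3 (distinct real)
General solution: y = C₁e^x + C₂e^(3x)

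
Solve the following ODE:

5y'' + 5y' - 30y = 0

Characteristic equation: 5r² + 5r - 30 = 0
Divide by 5: r² + r - 6 = 0
Roots: r = 2, -3 (distinct real)
General solution: y = C₁e^(2x) + C₂e^(-3x)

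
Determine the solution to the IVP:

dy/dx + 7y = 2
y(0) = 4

General solution: y = 2/7 + Ce^(-7x)
Applying y(0) = 4: C = 4 - 2/7 = 26/7
Particular solution: y = 2/7 + (26/7)e^(-7x)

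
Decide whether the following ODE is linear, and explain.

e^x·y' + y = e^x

Linear (y and its derivatives appear to the first power only, no products of y terms)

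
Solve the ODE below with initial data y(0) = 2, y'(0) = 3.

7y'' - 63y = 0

General solution: y = C₁e^(3x) + C₂e^(-3x)
Applying ICs: C₁ = 3/2, C₂ = 1/2
Particular solution: y = (3/2)e^(3x) + (1/2)e^(-3x)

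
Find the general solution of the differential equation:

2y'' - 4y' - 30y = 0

Characteristic equation: 2r² - 4r - 30 = 0
Divide by 2: r² - 2r - 15 = 0
Roots: r = 5, -3 (distinct real)
General solution: y = C₁e^(5x) + C₂e^(-3x)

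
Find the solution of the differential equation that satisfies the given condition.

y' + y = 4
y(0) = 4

General solution: y = 4 + Ce^(-x)
Applying y(0) = 4: C = 4 - 4 = 0
Particular solution: y = 4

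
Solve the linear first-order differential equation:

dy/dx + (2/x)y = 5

Using integrating factor method:

General solution: y = (5/3)x + Cx^(-2)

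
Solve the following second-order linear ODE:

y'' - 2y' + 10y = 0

Characteristic equation: r² - 2r + 10 = 0
Roots: r = 1 ± 3i (complex conjugates)
General solution: y = e^x(C₁cos(3x) + C₂sin(3x))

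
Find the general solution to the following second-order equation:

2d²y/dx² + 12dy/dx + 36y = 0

Characteristic equation: 2r² + 12r + 36 = 0
Divide by 2: r² + 6r + 18 = 0
Roots: r = -3 ± 3i (complex conjugates)
General solution: y = e^(-3x)(C₁cos(3x) + C₂sin(3x))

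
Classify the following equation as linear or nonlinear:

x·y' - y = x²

Linear (y and its derivatives appear to the first power only, no products of y terms)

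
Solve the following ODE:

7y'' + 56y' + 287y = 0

Characteristic equation: 7r² + 56r + 287 = 0
Divide by 7: r² + 8r + 41 = 0
Roots: r = -4 ± 5i (complex conjugates)
General solution: y = e^(-4x)(C₁cos(5x) + C₂sin(5x))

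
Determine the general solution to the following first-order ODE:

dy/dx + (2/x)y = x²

Using integrating factor method:

General solution: y = (1/5)x^3 + Cx^(-2)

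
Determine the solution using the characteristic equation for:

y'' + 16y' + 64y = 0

Characteristic equation: r² + 16r + 64 = 0
Factored: (r + 8)² = 0
Repeated root: r = -8
General solution: y = (C₁ + C₂x)e^(-8x)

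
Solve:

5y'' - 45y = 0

Characteristic equation: 5r² - 45 = 0
Divide by 5: r² - 9 = 0
Roots: r = 3, -3 (distinct real)
General solution: y = C₁e^(3x) + C₂e^(-3x)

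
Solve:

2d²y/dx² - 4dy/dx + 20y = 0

Characteristic equation: 2r² - 4r + 20 = 0
Divide by 2: r² - 2r + 10 = 0
Roots: r = 1 ± 3i (complex conjugates)
General solution: y = e^x(C₁cos(3x) + C₂sin(3x))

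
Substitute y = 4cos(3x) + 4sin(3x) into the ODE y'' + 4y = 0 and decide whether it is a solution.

Verification:
y'' = -36cos(3x) - 36sin(3x)
y'' + 4y ≠ 0 (frequency mismatch: got 9 instead of 4)

No, it is not a solution.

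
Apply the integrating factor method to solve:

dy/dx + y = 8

Using integrating factor method:

General solution: y = 8 + Ce^(-x)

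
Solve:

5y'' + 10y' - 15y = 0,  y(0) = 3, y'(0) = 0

General solution: y = C₁e^x + C₂e^(-3x)
Applying ICs: C₁ = 9/4, C₂ = 3/4
Particular solution: y = (9/4)e^x + (3/4)e^(-3x)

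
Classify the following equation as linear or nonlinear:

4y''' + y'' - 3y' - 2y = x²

Linear (y and its derivatives appear to the first power only, no products of y terms)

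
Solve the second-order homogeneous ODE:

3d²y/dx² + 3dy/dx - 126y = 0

Characteristic equation: 3r² + 3r - 126 = 0
Divide by 3: r² + r - 42 = 0
Roots: r = 6, -7 (distinct real)
General solution: y = C₁e^(6x) + C₂e^(-7x)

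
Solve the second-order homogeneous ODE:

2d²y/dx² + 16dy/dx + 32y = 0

Characteristic equation: 2r² + 16r + 32 = 0
Divide by 2: r² + 8r + 16 = 0
Factored: (r + 4)² = 0
Repeated root: r = -4
General solution: y = (C₁ + C₂x)e^(-4x)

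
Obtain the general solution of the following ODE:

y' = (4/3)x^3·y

Separating variables and integrating:
ln|y| = x^4/3 + C

General solution: y = Ce^(x^4/3)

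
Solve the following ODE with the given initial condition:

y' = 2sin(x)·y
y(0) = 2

General solution: y = Ce^(-2cos(x))
Applying IC y(0) = 2:
Particular solution: y = 2e^(2(1-cos(x)))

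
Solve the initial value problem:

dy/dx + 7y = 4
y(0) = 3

General solution: y = 4/7 + Ce^(-7x)
Applying y(0) = 3: C = 3 - 4/7 = 17/7
Particular solution: y = 4/7 + (17/7)e^(-7x)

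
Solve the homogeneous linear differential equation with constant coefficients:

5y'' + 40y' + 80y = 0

Characteristic equation: 5r² + 40r + 80 = 0
Divide by 5: r² + 8r + 16 = 0
Factored: (r + 4)² = 0
Repeated root: r = -4
General solution: y = (C₁ + C₂x)e^(-4x)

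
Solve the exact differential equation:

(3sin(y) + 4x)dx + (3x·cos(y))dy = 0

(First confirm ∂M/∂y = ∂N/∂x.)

Verify exactness: ∂M/∂y = ∂N/∂x ✓
Find F(x,y) such that ∂F/∂x = M, ∂F/∂y = N
Solution: 3x·sin(y) + 2x² = C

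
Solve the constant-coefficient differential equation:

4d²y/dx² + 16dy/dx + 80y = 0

Characteristic equation: 4r² + 16r + 80 = 0
Divide by 4: r² + 4r + 20 = 0
Roots: r = -2 ± 4i (complex conjugates)
General solution: y = e^(-2x)(C₁cos(4x) + C₂sin(4x))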